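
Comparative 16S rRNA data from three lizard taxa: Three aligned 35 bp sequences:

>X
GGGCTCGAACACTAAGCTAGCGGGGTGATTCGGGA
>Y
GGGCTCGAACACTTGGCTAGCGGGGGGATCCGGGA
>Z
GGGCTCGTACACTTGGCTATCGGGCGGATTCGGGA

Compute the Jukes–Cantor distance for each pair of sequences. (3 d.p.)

d(X,Y) = 0.124, d(X,Z) = 0.195, d(Y,Z) = 0.124

X–Y: 4/35 sites differ → p ≈ 0.114286, d = −0.75 ln(1 − 0.152381) = 0.123993 ≈ 0.124.
X–Z: 6/35 sites differ → p ≈ 0.171429, d = −0.75 ln(1 − 0.228572) = 0.194634 ≈ 0.195.
Y–Z: 4/35 sites differ → p ≈ 0.114286, d = −0.75 ln(1 − 0.152381) = 0.123993 ≈ 0.124.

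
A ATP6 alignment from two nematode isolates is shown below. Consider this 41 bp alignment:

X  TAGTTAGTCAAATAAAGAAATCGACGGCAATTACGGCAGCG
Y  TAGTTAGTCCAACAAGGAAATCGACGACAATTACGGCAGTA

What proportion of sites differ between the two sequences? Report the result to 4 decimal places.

The sequences differ at 6 of 41 positions (sites 10, 13, 16, 27, 40, 41).
p = 6/41 = 0.146341… ≈ 0.1463 (to 4 d.p.).

0.1463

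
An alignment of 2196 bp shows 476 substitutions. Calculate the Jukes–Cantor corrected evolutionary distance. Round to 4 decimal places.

0.2558

p = 476/2196 ≈ 0.216758.
d = −(3/4) ln(1 − 4p/3) = −0.75 ln(1 − 0.289011) = −0.75 ln(0.710989)
  = −0.75 × (-0.341098) = 0.255824 substitutions/site.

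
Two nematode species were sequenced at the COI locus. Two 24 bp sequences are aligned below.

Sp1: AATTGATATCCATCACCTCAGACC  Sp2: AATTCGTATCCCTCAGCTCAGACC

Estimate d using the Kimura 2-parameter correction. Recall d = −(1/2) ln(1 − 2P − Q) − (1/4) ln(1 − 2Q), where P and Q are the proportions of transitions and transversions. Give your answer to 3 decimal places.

0.189

Of 24 sites, 1 differences are transitions and 3 are transversions, so P = 1/24 ≈ 0.041667 and Q = 3/24 = 0.125.
Under the Kimura two-parameter model, d = −½ ln(1 − 2P − Q) − ¼ ln(1 − 2Q).
1 − 2P − Q = 0.791666, giving −½ ln(0.791666) = 0.116808.
1 − 2Q = 0.75, giving −¼ ln(0.75) = 0.071921.
d = 0.116808 + 0.071921 = 0.188729.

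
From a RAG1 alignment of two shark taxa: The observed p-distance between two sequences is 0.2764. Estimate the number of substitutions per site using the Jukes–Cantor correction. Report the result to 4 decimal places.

d = −(3/4) ln(1 − 4p/3) = −0.75 ln(1 − 0.368533) = −0.75 ln(0.631467)
  = −0.75 × (-0.459710) = 0.344783 substitutions/site.

0.3448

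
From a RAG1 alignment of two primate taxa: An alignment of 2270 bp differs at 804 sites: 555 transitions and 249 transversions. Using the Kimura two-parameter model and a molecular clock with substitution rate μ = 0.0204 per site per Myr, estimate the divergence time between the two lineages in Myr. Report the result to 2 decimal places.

P = 555/2270 ≈ 0.244493 and Q = 249/2270 ≈ 0.109692.
Under the Kimura two-parameter model, d = −½ ln(1 − 2P − Q) − ¼ ln(1 − 2Q).
1 − 2P − Q = 0.401322, giving −½ ln(0.401322) = 0.456496.
1 − 2Q = 0.780616, giving −¼ ln(0.780616) = 0.061918.
d = 0.456496 + 0.061918 = 0.518414.
Under a molecular clock d = 2μt, so t = d/(2μ) = 0.518414 / (2 × 0.0204) = 12.71 Myr.

12.71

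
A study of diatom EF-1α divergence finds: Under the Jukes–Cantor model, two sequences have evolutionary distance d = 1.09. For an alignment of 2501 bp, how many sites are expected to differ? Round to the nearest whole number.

1437

Invert JC69: p = (3/4)(1 − e^(−4d/3)) = 0.75 × (1 − e^(-1.453333)) = 0.75 × (1 − 0.233790) = 0.574658.
Expected differing sites = pL ≈ 0.574658 × 2501 = 1437.219658 ≈ 1437.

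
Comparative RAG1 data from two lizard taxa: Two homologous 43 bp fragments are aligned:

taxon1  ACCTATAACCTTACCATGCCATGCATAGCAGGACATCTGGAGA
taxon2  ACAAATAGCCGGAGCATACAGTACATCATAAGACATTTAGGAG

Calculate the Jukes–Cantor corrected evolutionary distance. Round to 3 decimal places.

0.667

The sequences differ at 19 of 43 sites, so p = 19/43 ≈ 0.44186.
d = −(3/4) ln(1 − 4p/3) = −0.75 ln(1 − 0.589147) = −0.75 ln(0.410853)
  = −0.75 × (-0.889520) = 0.667140 substitutions/site.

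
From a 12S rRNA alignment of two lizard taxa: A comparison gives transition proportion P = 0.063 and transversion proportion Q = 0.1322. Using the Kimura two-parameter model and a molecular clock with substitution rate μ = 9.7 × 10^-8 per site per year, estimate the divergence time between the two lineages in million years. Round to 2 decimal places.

Under the Kimura two-parameter model, d = −½ ln(1 − 2P − Q) − ¼ ln(1 − 2Q).
1 − 2P − Q = 0.7418, giving −½ ln(0.7418) = 0.149338.
1 − 2Q = 0.7356, giving −¼ ln(0.7356) = 0.076767.
d = 0.149338 + 0.076767 = 0.226105.
Under a molecular clock d = 2μt, so t = d/(2μ) = 0.226105 / (2 × 9.7 × 10^-8) = 1.17 million years.

1.17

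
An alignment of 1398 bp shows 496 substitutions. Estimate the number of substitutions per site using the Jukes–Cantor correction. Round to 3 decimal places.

p = 496/1398 ≈ 0.354793.
d = −(3/4) ln(1 − 4p/3) = −0.75 ln(1 − 0.473057) = −0.75 ln(0.526943)
  = −0.75 × (-0.640663) = 0.480497 substitutions/site.

0.480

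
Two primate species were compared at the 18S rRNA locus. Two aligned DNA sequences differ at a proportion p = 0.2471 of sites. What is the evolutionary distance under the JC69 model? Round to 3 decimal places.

0.300

d = −(3/4) ln(1 − 4p/3) = −0.75 ln(1 − 0.329467) = −0.75 ln(0.670533)
  = −0.75 × (-0.399682) = 0.299762 substitutions/site.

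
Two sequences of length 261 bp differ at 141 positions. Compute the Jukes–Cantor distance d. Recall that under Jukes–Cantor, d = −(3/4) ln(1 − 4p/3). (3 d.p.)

p = 141/261 ≈ 0.54023.
d = −(3/4) ln(1 − 4p/3) = −0.75 ln(1 − 0.720307) = −0.75 ln(0.279693)
  = −0.75 × (-1.274063) = 0.955547 substitutions/site.

0.956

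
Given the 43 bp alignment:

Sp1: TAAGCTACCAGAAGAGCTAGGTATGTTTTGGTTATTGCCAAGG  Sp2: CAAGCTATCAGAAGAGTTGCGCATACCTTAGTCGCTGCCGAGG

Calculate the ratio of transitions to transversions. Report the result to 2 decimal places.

Transitions are A↔G and C↔T; transversions are all other mismatches.
Transitions: 13. Transversions: 1.
R = 13/1 = 13.00.

13.00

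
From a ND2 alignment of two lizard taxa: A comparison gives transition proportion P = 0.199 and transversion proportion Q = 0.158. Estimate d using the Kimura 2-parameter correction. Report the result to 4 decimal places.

Under the Kimura two-parameter model, d = −½ ln(1 − 2P − Q) − ¼ ln(1 − 2Q).
1 − 2P − Q = 0.444, giving −½ ln(0.444) = 0.405965.
1 − 2Q = 0.684, giving −¼ ln(0.684) = 0.094949.
d = 0.405965 + 0.094949 = 0.500914.

0.5009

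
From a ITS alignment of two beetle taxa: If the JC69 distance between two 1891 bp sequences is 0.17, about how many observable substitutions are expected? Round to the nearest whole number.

Invert JC69: p = (3/4)(1 − e^(−4d/3)) = 0.75 × (1 − e^(-0.226667)) = 0.75 × (1 − 0.797186) = 0.152111.
Expected differing sites = pL ≈ 0.152111 × 1891 = 287.641901 ≈ 288.

288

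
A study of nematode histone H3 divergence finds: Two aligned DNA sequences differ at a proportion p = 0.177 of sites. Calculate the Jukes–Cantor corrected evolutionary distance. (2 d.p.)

0.20

d = −(3/4) ln(1 − 4p/3) = −0.75 ln(1 − 0.236) = −0.75 ln(0.764)
  = −0.75 × (-0.269187) = 0.201890 substitutions/site.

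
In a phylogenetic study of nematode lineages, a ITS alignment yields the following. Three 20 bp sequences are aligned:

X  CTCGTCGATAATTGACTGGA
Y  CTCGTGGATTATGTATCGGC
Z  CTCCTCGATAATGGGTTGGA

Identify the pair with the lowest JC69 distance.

X and Z

X–Y: 7/20 differ, p = 0.350, d = 0.471.
X–Z: 4/20 differ, p = 0.200, d = 0.233.
Y–Z: 7/20 differ, p = 0.350, d = 0.471.
The smallest distance is between X and Z.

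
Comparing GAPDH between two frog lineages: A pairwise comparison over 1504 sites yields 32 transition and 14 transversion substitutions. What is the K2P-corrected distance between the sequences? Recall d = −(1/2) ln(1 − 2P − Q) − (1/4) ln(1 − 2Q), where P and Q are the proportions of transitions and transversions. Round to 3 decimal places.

P = 32/1504 ≈ 0.021277 and Q = 14/1504 ≈ 0.009309.
Under the Kimura two-parameter model, d = −½ ln(1 − 2P − Q) − ¼ ln(1 − 2Q).
1 − 2P − Q = 0.948137, giving −½ ln(0.948137) = 0.026628.
1 − 2Q = 0.981382, giving −¼ ln(0.981382) = 0.004698.
d = 0.026628 + 0.004698 = 0.031326.

0.031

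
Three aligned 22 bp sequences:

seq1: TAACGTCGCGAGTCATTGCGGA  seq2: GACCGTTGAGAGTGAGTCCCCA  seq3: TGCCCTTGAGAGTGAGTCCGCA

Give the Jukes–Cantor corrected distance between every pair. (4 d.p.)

seq1–seq2: 9/22 sites differ → p ≈ 0.409091, d = −0.75 ln(1 − 0.545455) = 0.591344 ≈ 0.5913.
seq1–seq3: 9/22 sites differ → p ≈ 0.409091, d = −0.75 ln(1 − 0.545455) = 0.591344 ≈ 0.5913.
seq2–seq3: 4/22 sites differ → p ≈ 0.181818, d = −0.75 ln(1 − 0.242424) = 0.208224 ≈ 0.2082.

d(seq1,seq2) = 0.5913, d(seq1,seq3) = 0.5913, d(seq2,seq3) = 0.2082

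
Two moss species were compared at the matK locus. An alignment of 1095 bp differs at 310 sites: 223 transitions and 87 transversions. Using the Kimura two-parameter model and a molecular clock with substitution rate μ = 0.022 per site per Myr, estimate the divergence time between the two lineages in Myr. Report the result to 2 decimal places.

P = 223/1095 ≈ 0.203653 and Q = 87/1095 ≈ 0.079452.
Under the Kimura two-parameter model, d = −½ ln(1 − 2P − Q) − ¼ ln(1 − 2Q).
1 − 2P − Q = 0.513242, giving −½ ln(0.513242) = 0.333504.
1 − 2Q = 0.841096, giving −¼ ln(0.841096) = 0.043262.
d = 0.333504 + 0.043262 = 0.376766.
Under a molecular clock d = 2μt, so t = d/(2μ) = 0.376766 / (2 × 0.022) = 8.56 Myr.

8.56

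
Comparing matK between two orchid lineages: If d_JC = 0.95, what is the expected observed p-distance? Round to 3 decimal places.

p = (3/4)(1 − e^(−4d/3)) = 0.75 × (1 − e^(-1.266667)) = 0.75 × (1 − 0.281769) = 0.538673.

0.539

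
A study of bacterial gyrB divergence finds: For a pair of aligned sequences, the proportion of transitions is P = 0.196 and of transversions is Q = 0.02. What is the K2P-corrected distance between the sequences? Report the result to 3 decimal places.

0.276

Under the Kimura two-parameter model, d = −½ ln(1 − 2P − Q) − ¼ ln(1 − 2Q).
1 − 2P − Q = 0.588, giving −½ ln(0.588) = 0.265514.
1 − 2Q = 0.96, giving −¼ ln(0.96) = 0.010205.
d = 0.265514 + 0.010205 = 0.275719.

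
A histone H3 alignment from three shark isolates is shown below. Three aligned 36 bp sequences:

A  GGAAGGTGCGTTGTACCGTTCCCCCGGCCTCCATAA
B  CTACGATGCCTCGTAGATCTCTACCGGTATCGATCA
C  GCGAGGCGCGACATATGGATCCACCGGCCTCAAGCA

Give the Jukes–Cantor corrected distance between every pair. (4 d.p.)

d(A,B) = 0.6735, d(A,C) = 0.4926, d(B,C) = 0.8240

A–B: 16/36 sites differ → p ≈ 0.444444, d = −0.75 ln(1 − 0.592592) = 0.673455 ≈ 0.6735.
A–C: 13/36 sites differ → p ≈ 0.361111, d = −0.75 ln(1 − 0.481481) = 0.492584 ≈ 0.4926.
B–C: 18/36 sites differ → p = 0.5, d = −0.75 ln(1 − 0.666667) = 0.823960 ≈ 0.8240.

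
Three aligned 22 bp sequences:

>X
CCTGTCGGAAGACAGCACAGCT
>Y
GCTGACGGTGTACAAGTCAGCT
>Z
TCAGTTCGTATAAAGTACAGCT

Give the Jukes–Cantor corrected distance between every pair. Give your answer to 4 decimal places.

X–Y: 8/22 sites differ → p ≈ 0.363636, d = −0.75 ln(1 − 0.484848) = 0.497470 ≈ 0.4975.
X–Z: 8/22 sites differ → p ≈ 0.363636, d = −0.75 ln(1 − 0.484848) = 0.497470 ≈ 0.4975.
Y–Z: 10/22 sites differ → p ≈ 0.454545, d = −0.75 ln(1 − 0.60606) = 0.698667 ≈ 0.6987.

d(X,Y) = 0.4975, d(X,Z) = 0.4975, d(Y,Z) = 0.6987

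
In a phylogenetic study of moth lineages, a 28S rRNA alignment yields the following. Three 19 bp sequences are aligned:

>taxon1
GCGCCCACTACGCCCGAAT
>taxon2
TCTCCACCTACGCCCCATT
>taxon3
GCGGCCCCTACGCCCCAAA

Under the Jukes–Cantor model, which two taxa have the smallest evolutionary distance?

taxon1–taxon2: 6/19 differ, p = 0.316, d = 0.410.
taxon1–taxon3: 4/19 differ, p = 0.211, d = 0.247.
taxon2–taxon3: 6/19 differ, p = 0.316, d = 0.410.
The smallest distance is between taxon1 and taxon3.

taxon1 and taxon3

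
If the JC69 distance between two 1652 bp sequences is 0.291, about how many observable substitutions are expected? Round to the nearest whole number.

398

Invert JC69: p = (3/4)(1 − e^(−4d/3)) = 0.75 × (1 − e^(-0.388)) = 0.75 × (1 − 0.678412) = 0.241191.
Expected differing sites = pL ≈ 0.241191 × 1652 = 398.447532 ≈ 398.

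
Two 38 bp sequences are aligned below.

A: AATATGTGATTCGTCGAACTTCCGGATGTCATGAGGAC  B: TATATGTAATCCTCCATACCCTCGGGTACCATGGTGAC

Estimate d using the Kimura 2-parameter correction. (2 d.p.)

0.64

Of 38 sites, 11 differences are transitions and 4 are transversions, so P = 11/38 ≈ 0.289474 and Q = 4/38 ≈ 0.105263.
Under the Kimura two-parameter model, d = −½ ln(1 − 2P − Q) − ¼ ln(1 − 2Q).
1 − 2P − Q = 0.315789, giving −½ ln(0.315789) = 0.576341.
1 − 2Q = 0.789474, giving −¼ ln(0.789474) = 0.059097.
d = 0.576341 + 0.059097 = 0.635438.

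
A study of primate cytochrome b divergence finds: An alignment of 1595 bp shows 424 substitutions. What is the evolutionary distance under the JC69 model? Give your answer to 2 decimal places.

0.33

p = 424/1595 ≈ 0.265831.
d = −(3/4) ln(1 − 4p/3) = −0.75 ln(1 − 0.354441) = −0.75 ln(0.645559)
  = −0.75 × (-0.437639) = 0.328229 substitutions/site.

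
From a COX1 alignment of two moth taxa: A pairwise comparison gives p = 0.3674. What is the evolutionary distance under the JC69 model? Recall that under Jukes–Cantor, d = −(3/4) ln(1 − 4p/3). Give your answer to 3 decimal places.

d = −(3/4) ln(1 − 4p/3) = −0.75 ln(1 − 0.489867) = −0.75 ln(0.510133)
  = −0.75 × (-0.673084) = 0.504813 substitutions/site.

0.505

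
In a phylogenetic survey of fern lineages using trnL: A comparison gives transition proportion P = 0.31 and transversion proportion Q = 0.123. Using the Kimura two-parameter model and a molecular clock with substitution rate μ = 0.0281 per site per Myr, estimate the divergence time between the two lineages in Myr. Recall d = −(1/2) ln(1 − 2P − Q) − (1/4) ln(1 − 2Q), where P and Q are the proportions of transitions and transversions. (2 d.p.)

13.34

Under the Kimura two-parameter model, d = −½ ln(1 − 2P − Q) − ¼ ln(1 − 2Q).
1 − 2P − Q = 0.257, giving −½ ln(0.257) = 0.679340.
1 − 2Q = 0.754, giving −¼ ln(0.754) = 0.070591.
d = 0.679340 + 0.070591 = 0.749931.
Under a molecular clock d = 2μt, so t = d/(2μ) = 0.749931 / (2 × 0.0281) = 13.34 Myr.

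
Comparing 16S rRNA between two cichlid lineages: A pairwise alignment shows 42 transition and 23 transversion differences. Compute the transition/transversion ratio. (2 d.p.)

R = 42/23 = 1.826086… ≈ 1.83 (to 2 d.p.).

1.83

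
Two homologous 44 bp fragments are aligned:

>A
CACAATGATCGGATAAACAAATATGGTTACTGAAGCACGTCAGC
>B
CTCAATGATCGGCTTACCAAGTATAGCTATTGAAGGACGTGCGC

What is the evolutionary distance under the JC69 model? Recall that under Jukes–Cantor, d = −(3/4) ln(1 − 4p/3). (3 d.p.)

The sequences differ at 11 of 44 sites, so p = 11/44 = 0.25.
d = −(3/4) ln(1 − 4p/3) = −0.75 ln(1 − 0.333333) = −0.75 ln(0.666667)
  = −0.75 × (-0.405465) = 0.304099 substitutions/site.

0.304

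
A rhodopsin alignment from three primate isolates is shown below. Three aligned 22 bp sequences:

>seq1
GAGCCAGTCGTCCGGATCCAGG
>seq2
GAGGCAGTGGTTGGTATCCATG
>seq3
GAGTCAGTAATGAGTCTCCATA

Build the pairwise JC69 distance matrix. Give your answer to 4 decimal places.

d(seq1,seq2) = 0.3390, d(seq1,seq3) = 0.5913, d(seq2,seq3) = 0.4141

seq1–seq2: 6/22 sites differ → p ≈ 0.272727, d = −0.75 ln(1 − 0.363636) = 0.338988 ≈ 0.3390.
seq1–seq3: 9/22 sites differ → p ≈ 0.409091, d = −0.75 ln(1 − 0.545455) = 0.591344 ≈ 0.5913.
seq2–seq3: 7/22 sites differ → p ≈ 0.318182, d = −0.75 ln(1 − 0.424243) = 0.414052 ≈ 0.4141.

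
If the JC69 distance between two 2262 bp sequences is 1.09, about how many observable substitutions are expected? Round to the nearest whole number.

Invert JC69: p = (3/4)(1 − e^(−4d/3)) = 0.75 × (1 − e^(-1.453333)) = 0.75 × (1 − 0.233790) = 0.574658.
Expected differing sites = pL ≈ 0.574658 × 2262 = 1299.876396 ≈ 1300.

1300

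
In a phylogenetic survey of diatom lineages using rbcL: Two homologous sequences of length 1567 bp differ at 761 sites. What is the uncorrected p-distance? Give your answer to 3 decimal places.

p = 761/1567 = 0.485641… ≈ 0.486 (to 3 d.p.).

0.486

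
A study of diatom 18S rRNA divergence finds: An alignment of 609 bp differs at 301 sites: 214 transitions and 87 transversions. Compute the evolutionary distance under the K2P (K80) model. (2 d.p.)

P = 214/609 ≈ 0.351396 and Q = 87/609 ≈ 0.142857.
Under the Kimura two-parameter model, d = −½ ln(1 − 2P − Q) − ¼ ln(1 − 2Q).
1 − 2P − Q = 0.154351, giving −½ ln(0.154351) = 0.934263.
1 − 2Q = 0.714286, giving −¼ ln(0.714286) = 0.084118.
d = 0.934263 + 0.084118 = 1.018381.

1.02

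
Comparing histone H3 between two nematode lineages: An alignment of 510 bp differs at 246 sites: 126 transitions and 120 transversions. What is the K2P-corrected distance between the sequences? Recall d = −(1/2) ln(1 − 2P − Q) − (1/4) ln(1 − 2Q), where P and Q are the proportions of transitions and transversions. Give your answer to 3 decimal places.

0.813

P = 126/510 ≈ 0.247059 and Q = 120/510 ≈ 0.235294.
Under the Kimura two-parameter model, d = −½ ln(1 − 2P − Q) − ¼ ln(1 − 2Q).
1 − 2P − Q = 0.270588, giving −½ ln(0.270588) = 0.653579.
1 − 2Q = 0.529412, giving −¼ ln(0.529412) = 0.158997.
d = 0.653579 + 0.158997 = 0.812576.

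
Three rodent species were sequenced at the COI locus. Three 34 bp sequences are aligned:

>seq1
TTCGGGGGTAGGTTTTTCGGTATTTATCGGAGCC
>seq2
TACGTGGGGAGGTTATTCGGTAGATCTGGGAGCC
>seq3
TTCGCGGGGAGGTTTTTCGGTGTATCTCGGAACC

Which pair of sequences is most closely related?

seq1–seq2: 8/34 differ, p = 0.235, d = 0.282.
seq1–seq3: 6/34 differ, p = 0.176, d = 0.201.
seq2–seq3: 7/34 differ, p = 0.206, d = 0.241.
The smallest distance is between seq1 and seq3.

seq1 and seq3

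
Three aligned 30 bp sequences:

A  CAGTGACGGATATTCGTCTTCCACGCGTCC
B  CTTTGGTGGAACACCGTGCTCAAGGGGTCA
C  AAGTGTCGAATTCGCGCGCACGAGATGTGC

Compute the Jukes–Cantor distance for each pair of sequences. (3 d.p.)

A–B: 14/30 sites differ → p ≈ 0.466667, d = −0.75 ln(1 − 0.622223) = 0.730088 ≈ 0.730.
A–C: 15/30 sites differ → p = 0.5, d = −0.75 ln(1 − 0.666667) = 0.823960 ≈ 0.824.
B–C: 17/30 sites differ → p ≈ 0.566667, d = −0.75 ln(1 − 0.755556) = 1.056577 ≈ 1.057.

d(A,B) = 0.730, d(A,C) = 0.824, d(B,C) = 1.057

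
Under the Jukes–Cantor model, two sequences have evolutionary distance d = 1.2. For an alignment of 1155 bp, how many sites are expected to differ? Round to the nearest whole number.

Invert JC69: p = (3/4)(1 − e^(−4d/3)) = 0.75 × (1 − e^(-1.6)) = 0.75 × (1 − 0.201897) = 0.598577.
Expected differing sites = pL ≈ 0.598577 × 1155 = 691.356435 ≈ 691.

691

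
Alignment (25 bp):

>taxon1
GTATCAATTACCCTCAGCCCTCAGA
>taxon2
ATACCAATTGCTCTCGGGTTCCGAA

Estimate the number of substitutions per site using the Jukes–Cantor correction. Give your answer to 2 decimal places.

0.66

The sequences differ at 11 of 25 sites, so p = 11/25 = 0.44.
d = −(3/4) ln(1 − 4p/3) = −0.75 ln(1 − 0.586667) = −0.75 ln(0.413333)
  = −0.75 × (-0.883502) = 0.662627 substitutions/site.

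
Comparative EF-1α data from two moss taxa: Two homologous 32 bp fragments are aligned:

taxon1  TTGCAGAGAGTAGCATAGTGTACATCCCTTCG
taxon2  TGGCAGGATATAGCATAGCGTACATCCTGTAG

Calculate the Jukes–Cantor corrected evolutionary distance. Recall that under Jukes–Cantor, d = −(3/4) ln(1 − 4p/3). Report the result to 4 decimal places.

The sequences differ at 9 of 32 sites (2, 7, 8, 9, 10, 19, 28, 29, 31), so p = 9/32 = 0.28125.
d = −(3/4) ln(1 − 4p/3) = −0.75 ln(1 − 0.375) = −0.75 ln(0.625)
  = −0.75 × (-0.470004) = 0.352503 substitutions/site.

0.3525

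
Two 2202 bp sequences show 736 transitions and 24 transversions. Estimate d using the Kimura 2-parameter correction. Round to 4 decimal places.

0.5743

P = 736/2202 ≈ 0.334242 and Q = 24/2202 ≈ 0.010899.
Under the Kimura two-parameter model, d = −½ ln(1 − 2P − Q) − ¼ ln(1 − 2Q).
1 − 2P − Q = 0.320617, giving −½ ln(0.320617) = 0.568754.
1 − 2Q = 0.978202, giving −¼ ln(0.978202) = 0.005510.
d = 0.568754 + 0.005510 = 0.574264.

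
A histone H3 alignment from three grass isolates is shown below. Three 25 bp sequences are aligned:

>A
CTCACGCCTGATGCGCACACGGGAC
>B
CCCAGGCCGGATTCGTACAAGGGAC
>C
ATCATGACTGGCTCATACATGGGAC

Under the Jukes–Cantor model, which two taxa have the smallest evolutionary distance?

A–B: 6/25 differ, p = 0.240, d = 0.289.
A–C: 9/25 differ, p = 0.360, d = 0.490.
B–C: 9/25 differ, p = 0.360, d = 0.490.
The smallest distance is between A and B.

A and B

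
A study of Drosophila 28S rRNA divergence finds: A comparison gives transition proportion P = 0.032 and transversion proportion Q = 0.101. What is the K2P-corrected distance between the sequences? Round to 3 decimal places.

Under the Kimura two-parameter model, d = −½ ln(1 − 2P − Q) − ¼ ln(1 − 2Q).
1 − 2P − Q = 0.835, giving −½ ln(0.835) = 0.090162.
1 − 2Q = 0.798, giving −¼ ln(0.798) = 0.056412.
d = 0.090162 + 0.056412 = 0.146574.

0.147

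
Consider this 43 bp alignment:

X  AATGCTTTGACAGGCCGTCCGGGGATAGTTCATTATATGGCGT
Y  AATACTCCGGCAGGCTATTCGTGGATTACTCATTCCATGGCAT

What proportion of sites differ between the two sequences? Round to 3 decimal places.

The sequences differ at 14 of 43 positions.
p = 14/43 = 0.325581… ≈ 0.326 (to 3 d.p.).

0.326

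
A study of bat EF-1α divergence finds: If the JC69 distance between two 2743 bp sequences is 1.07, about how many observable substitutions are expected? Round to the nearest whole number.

Invert JC69: p = (3/4)(1 − e^(−4d/3)) = 0.75 × (1 − e^(-1.426667)) = 0.75 × (1 − 0.240108) = 0.569919.
Expected differing sites = pL ≈ 0.569919 × 2743 = 1563.287817 ≈ 1563.

1563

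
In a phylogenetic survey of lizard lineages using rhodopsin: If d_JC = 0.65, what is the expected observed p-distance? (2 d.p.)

0.43

p = (3/4)(1 − e^(−4d/3)) = 0.75 × (1 − e^(-0.866667)) = 0.75 × (1 − 0.420350) = 0.434738.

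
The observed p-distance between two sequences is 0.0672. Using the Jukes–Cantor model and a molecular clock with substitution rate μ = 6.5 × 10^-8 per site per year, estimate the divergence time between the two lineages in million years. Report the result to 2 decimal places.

d = −(3/4) ln(1 − 4p/3) = −0.75 ln(1 − 0.0896) = −0.75 ln(0.9104)
  = −0.75 × (-0.093871) = 0.070403 substitutions/site.
Under a molecular clock d = 2μt, so t = d/(2μ) = 0.070403 / (2 × 6.5 × 10^-8) = 0.54 million years.

0.54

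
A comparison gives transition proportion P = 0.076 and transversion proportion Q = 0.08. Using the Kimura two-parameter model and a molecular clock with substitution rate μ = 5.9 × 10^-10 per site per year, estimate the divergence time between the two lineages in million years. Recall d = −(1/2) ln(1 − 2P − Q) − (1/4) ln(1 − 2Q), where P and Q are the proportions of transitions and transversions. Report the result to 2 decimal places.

Under the Kimura two-parameter model, d = −½ ln(1 − 2P − Q) − ¼ ln(1 − 2Q).
1 − 2P − Q = 0.768, giving −½ ln(0.768) = 0.131983.
1 − 2Q = 0.84, giving −¼ ln(0.84) = 0.043588.
d = 0.131983 + 0.043588 = 0.175571.
Under a molecular clock d = 2μt, so t = d/(2μ) = 0.175571 / (2 × 5.9 × 10^-10) = 148.79 million years.

148.79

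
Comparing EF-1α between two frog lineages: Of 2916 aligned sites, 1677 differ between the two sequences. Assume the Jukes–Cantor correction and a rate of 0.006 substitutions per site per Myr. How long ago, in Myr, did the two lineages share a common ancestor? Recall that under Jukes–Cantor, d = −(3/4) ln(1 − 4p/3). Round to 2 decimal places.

90.99

p = 1677/2916 ≈ 0.575103.
d = −(3/4) ln(1 − 4p/3) = −0.75 ln(1 − 0.766804) = −0.75 ln(0.233196)
  = −0.75 × (-1.455876) = 1.091907 substitutions/site.
Under a molecular clock d = 2μt, so t = d/(2μ) = 1.091907 / (2 × 0.006) = 90.99 Myr.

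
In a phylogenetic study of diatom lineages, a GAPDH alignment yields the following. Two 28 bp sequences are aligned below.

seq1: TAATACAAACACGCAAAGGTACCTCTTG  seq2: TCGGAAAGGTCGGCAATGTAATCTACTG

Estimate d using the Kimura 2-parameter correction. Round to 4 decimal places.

Of 28 sites, 6 differences are transitions and 9 are transversions, so P = 6/28 ≈ 0.214286 and Q = 9/28 ≈ 0.321429.
Under the Kimura two-parameter model, d = −½ ln(1 − 2P − Q) − ¼ ln(1 − 2Q).
1 − 2P − Q = 0.249999, giving −½ ln(0.249999) = 0.693149.
1 − 2Q = 0.357142, giving −¼ ln(0.357142) = 0.257405.
d = 0.693149 + 0.257405 = 0.950554.

0.9506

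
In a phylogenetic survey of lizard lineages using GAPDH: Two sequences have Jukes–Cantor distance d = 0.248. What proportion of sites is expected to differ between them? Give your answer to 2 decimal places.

p = (3/4)(1 − e^(−4d/3)) = 0.75 × (1 − e^(-0.330667)) = 0.75 × (1 − 0.718444) = 0.211167.

0.21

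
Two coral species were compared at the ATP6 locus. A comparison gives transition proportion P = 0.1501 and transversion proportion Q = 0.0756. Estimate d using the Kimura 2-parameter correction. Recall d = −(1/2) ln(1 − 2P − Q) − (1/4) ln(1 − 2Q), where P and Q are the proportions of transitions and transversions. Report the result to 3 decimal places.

Under the Kimura two-parameter model, d = −½ ln(1 − 2P − Q) − ¼ ln(1 − 2Q).
1 − 2P − Q = 0.6242, giving −½ ln(0.6242) = 0.235642.
1 − 2Q = 0.8488, giving −¼ ln(0.8488) = 0.040983.
d = 0.235642 + 0.040983 = 0.276625.

0.277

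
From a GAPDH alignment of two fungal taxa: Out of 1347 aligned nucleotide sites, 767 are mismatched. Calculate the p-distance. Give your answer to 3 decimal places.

p = 767/1347 = 0.569413… ≈ 0.569 (to 3 d.p.).

0.569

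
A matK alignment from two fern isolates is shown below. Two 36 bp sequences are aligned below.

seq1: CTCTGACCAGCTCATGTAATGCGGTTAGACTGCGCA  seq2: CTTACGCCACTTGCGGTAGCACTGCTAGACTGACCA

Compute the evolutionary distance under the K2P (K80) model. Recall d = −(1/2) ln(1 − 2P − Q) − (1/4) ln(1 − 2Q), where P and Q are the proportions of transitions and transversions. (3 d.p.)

0.683

Of 36 sites, 7 differences are transitions and 9 are transversions, so P = 7/36 ≈ 0.194444 and Q = 9/36 = 0.25.
Under the Kimura two-parameter model, d = −½ ln(1 − 2P − Q) − ¼ ln(1 − 2Q).
1 − 2P − Q = 0.361112, giving −½ ln(0.361112) = 0.509284.
1 − 2Q = 0.5, giving −¼ ln(0.5) = 0.173287.
d = 0.509284 + 0.173287 = 0.682571.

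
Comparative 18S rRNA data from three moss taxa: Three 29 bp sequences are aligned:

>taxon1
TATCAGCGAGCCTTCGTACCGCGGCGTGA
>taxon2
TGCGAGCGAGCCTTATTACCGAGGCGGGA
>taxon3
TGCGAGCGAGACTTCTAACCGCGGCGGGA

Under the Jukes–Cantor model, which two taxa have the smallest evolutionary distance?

taxon1–taxon2: 7/29 differ, p = 0.241, d = 0.291.
taxon1–taxon3: 7/29 differ, p = 0.241, d = 0.291.
taxon2–taxon3: 4/29 differ, p = 0.138, d = 0.152.
The smallest distance is between taxon2 and taxon3.

taxon2 and taxon3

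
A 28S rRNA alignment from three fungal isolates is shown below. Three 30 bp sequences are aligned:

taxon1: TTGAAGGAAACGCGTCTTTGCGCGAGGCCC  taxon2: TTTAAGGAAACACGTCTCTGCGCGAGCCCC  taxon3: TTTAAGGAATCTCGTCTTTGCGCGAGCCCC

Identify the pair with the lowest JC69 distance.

taxon2 and taxon3

taxon1–taxon2: 4/30 differ, p = 0.133, d = 0.147.
taxon1–taxon3: 4/30 differ, p = 0.133, d = 0.147.
taxon2–taxon3: 3/30 differ, p = 0.100, d = 0.107.
The smallest distance is between taxon2 and taxon3.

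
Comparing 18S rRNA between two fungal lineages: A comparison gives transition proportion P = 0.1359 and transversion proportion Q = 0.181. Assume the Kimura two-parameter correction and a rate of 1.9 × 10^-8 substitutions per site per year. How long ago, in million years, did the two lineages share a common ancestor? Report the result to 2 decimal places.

Under the Kimura two-parameter model, d = −½ ln(1 − 2P − Q) − ¼ ln(1 − 2Q).
1 − 2P − Q = 0.5472, giving −½ ln(0.5472) = 0.301470.
1 − 2Q = 0.638, giving −¼ ln(0.638) = 0.112354.
d = 0.301470 + 0.112354 = 0.413824.
Under a molecular clock d = 2μt, so t = d/(2μ) = 0.413824 / (2 × 1.9 × 10^-8) = 10.89 million years.

10.89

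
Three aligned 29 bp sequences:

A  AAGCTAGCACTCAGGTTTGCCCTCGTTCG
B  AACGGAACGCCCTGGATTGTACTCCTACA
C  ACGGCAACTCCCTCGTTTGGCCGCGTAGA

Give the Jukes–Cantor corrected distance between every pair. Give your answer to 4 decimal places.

A–B: 13/29 sites differ → p ≈ 0.448276, d = −0.75 ln(1 − 0.597701) = 0.682920 ≈ 0.6829.
A–C: 13/29 sites differ → p ≈ 0.448276, d = −0.75 ln(1 − 0.597701) = 0.682920 ≈ 0.6829.
B–C: 11/29 sites differ → p ≈ 0.37931, d = −0.75 ln(1 − 0.505747) = 0.528531 ≈ 0.5285.

d(A,B) = 0.6829, d(A,C) = 0.6829, d(B,C) = 0.5285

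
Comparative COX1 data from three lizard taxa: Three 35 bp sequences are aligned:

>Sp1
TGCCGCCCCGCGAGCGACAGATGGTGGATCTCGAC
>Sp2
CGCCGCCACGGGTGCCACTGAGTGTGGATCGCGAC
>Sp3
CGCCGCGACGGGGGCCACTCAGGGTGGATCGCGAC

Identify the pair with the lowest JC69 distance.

Sp2 and Sp3

Sp1–Sp2: 9/35 differ, p = 0.257, d = 0.315.
Sp1–Sp3: 10/35 differ, p = 0.286, d = 0.360.
Sp2–Sp3: 4/35 differ, p = 0.114, d = 0.124.
The smallest distance is between Sp2 and Sp3.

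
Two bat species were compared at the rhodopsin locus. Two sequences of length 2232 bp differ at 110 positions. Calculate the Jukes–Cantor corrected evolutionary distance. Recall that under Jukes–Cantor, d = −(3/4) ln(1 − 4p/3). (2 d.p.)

0.05

p = 110/2232 ≈ 0.049283.
d = −(3/4) ln(1 − 4p/3) = −0.75 ln(1 − 0.065711) = −0.75 ln(0.934289)
  = −0.75 × (-0.067969) = 0.050977 substitutions/site.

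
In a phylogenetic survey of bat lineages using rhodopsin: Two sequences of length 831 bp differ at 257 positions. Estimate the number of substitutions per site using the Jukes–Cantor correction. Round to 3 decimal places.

p = 257/831 ≈ 0.309266.
d = −(3/4) ln(1 − 4p/3) = −0.75 ln(1 − 0.412355) = −0.75 ln(0.587645)
  = −0.75 × (-0.531632) = 0.398724 substitutions/site.

0.399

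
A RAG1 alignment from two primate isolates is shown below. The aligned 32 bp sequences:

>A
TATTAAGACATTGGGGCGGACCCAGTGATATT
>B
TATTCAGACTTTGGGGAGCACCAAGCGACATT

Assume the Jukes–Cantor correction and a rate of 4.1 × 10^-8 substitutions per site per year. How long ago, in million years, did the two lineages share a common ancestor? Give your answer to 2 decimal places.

3.15

The sequences differ at 7 of 32 sites (5, 10, 17, 19, 23, 26, 29), so p = 7/32 = 0.21875.
d = −(3/4) ln(1 − 4p/3) = −0.75 ln(1 − 0.291667) = −0.75 ln(0.708333)
  = −0.75 × (-0.344841) = 0.258631 substitutions/site.
Under a molecular clock d = 2μt, so t = d/(2μ) = 0.258631 / (2 × 4.1 × 10^-8) = 3.15 million years.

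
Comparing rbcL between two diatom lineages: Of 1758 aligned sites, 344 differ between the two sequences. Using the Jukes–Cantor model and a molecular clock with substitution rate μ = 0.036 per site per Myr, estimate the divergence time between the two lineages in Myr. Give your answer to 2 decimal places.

p = 344/1758 ≈ 0.195677.
d = −(3/4) ln(1 − 4p/3) = −0.75 ln(1 − 0.260903) = −0.75 ln(0.739097)
  = −0.75 × (-0.302326) = 0.226745 substitutions/site.
Under a molecular clock d = 2μt, so t = d/(2μ) = 0.226745 / (2 × 0.036) = 3.15 Myr.

3.15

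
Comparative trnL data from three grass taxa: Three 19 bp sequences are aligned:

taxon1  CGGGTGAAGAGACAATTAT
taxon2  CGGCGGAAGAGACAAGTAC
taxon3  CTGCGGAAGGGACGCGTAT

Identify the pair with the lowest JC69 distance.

taxon1–taxon2: 4/19 differ, p = 0.211, d = 0.247.
taxon1–taxon3: 7/19 differ, p = 0.368, d = 0.507.
taxon2–taxon3: 5/19 differ, p = 0.263, d = 0.324.
The smallest distance is between taxon1 and taxon2.

taxon1 and taxon2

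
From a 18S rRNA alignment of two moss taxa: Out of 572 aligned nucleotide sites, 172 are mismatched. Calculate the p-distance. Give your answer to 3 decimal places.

0.301

p = 172/572 = 0.300699… ≈ 0.301 (to 3 d.p.).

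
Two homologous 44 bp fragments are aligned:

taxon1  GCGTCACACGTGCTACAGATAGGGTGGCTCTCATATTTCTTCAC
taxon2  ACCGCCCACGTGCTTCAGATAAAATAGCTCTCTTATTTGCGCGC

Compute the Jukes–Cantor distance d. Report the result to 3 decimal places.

0.414

The sequences differ at 14 of 44 sites, so p = 14/44 ≈ 0.318182.
d = −(3/4) ln(1 − 4p/3) = −0.75 ln(1 − 0.424243) = −0.75 ln(0.575757)
  = −0.75 × (-0.552070) = 0.414053 substitutions/site.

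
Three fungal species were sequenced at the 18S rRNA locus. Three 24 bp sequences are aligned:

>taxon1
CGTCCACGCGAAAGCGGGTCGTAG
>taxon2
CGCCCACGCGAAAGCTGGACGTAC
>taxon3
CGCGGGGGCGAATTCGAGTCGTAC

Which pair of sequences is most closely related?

taxon1–taxon2: 4/24 differ, p = 0.167, d = 0.188.
taxon1–taxon3: 9/24 differ, p = 0.375, d = 0.520.
taxon2–taxon3: 9/24 differ, p = 0.375, d = 0.520.
The smallest distance is between taxon1 and taxon2.

taxon1 and taxon2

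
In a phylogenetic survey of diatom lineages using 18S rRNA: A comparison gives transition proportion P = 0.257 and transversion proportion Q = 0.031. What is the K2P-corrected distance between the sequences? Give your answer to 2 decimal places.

Under the Kimura two-parameter model, d = −½ ln(1 − 2P − Q) − ¼ ln(1 − 2Q).
1 − 2P − Q = 0.455, giving −½ ln(0.455) = 0.393729.
1 − 2Q = 0.938, giving −¼ ln(0.938) = 0.016001.
d = 0.393729 + 0.016001 = 0.409730.

0.41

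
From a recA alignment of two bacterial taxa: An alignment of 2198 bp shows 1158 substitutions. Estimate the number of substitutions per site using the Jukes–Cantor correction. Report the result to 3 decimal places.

p = 1158/2198 ≈ 0.526843.
d = −(3/4) ln(1 − 4p/3) = −0.75 ln(1 − 0.702457) = −0.75 ln(0.297543)
  = −0.75 × (-1.212197) = 0.909148 substitutions/site.

0.909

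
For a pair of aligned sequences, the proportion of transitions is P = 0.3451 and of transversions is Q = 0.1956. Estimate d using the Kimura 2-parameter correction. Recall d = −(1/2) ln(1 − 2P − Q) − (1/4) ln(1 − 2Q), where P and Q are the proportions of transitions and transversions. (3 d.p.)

1.209

Under the Kimura two-parameter model, d = −½ ln(1 − 2P − Q) − ¼ ln(1 − 2Q).
1 − 2P − Q = 0.1142, giving −½ ln(0.1142) = 1.084902.
1 − 2Q = 0.6088, giving −¼ ln(0.6088) = 0.124066.
d = 1.084902 + 0.124066 = 1.208968.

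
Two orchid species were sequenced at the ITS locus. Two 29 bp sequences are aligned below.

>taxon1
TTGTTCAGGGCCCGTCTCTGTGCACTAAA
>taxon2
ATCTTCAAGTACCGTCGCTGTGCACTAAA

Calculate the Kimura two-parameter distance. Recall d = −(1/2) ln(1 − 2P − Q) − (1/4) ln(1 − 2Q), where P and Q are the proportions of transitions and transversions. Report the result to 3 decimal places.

Of 29 sites, 1 differences are transitions and 5 are transversions, so P = 1/29 ≈ 0.034483 and Q = 5/29 ≈ 0.172414.
Under the Kimura two-parameter model, d = −½ ln(1 − 2P − Q) − ¼ ln(1 − 2Q).
1 − 2P − Q = 0.75862, giving −½ ln(0.75862) = 0.138127.
1 − 2Q = 0.655172, giving −¼ ln(0.655172) = 0.105714.
d = 0.138127 + 0.105714 = 0.243841.

0.244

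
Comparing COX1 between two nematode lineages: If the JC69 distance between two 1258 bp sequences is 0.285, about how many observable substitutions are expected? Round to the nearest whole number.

Invert JC69: p = (3/4)(1 − e^(−4d/3)) = 0.75 × (1 − e^(-0.38)) = 0.75 × (1 − 0.683861) = 0.237104.
Expected differing sites = pL ≈ 0.237104 × 1258 = 298.276832 ≈ 298.

298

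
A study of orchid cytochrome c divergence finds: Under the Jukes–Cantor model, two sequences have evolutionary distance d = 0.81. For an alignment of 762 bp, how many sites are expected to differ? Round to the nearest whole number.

Invert JC69: p = (3/4)(1 − e^(−4d/3)) = 0.75 × (1 − e^(-1.08)) = 0.75 × (1 − 0.339596) = 0.495303.
Expected differing sites = pL ≈ 0.495303 × 762 = 377.420886 ≈ 377.

377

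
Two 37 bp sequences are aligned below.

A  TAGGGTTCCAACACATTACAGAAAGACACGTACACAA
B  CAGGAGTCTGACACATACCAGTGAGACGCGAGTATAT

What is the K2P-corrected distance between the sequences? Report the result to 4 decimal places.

0.6210

Of 37 sites, 9 differences are transitions and 6 are transversions, so P = 9/37 ≈ 0.243243 and Q = 6/37 ≈ 0.162162.
Under the Kimura two-parameter model, d = −½ ln(1 − 2P − Q) − ¼ ln(1 − 2Q).
1 − 2P − Q = 0.351352, giving −½ ln(0.351352) = 0.522983.
1 − 2Q = 0.675676, giving −¼ ln(0.675676) = 0.098010.
d = 0.522983 + 0.098010 = 0.620993.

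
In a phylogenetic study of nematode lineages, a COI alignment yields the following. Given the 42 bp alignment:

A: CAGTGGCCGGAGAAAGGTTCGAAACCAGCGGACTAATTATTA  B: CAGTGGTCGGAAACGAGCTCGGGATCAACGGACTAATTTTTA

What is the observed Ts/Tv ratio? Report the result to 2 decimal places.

Transitions are A↔G and C↔T; transversions are all other mismatches.
Transitions: 9. Transversions: 2.
R = 9/2 = 4.50.

4.50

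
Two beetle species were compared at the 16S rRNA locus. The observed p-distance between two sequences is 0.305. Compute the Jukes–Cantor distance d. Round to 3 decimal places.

0.391

d = −(3/4) ln(1 − 4p/3) = −0.75 ln(1 − 0.406667) = −0.75 ln(0.593333)
  = −0.75 × (-0.521999) = 0.391499 substitutions/site.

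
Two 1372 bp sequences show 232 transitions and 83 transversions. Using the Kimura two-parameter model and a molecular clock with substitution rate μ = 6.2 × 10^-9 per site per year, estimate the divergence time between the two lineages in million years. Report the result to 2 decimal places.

P = 232/1372 ≈ 0.169096 and Q = 83/1372 ≈ 0.060496.
Under the Kimura two-parameter model, d = −½ ln(1 − 2P − Q) − ¼ ln(1 − 2Q).
1 − 2P − Q = 0.601312, giving −½ ln(0.601312) = 0.254321.
1 − 2Q = 0.879008, giving −¼ ln(0.879008) = 0.032240.
d = 0.254321 + 0.032240 = 0.286561.
Under a molecular clock d = 2μt, so t = d/(2μ) = 0.286561 / (2 × 6.2 × 10^-9) = 23.11 million years.

23.11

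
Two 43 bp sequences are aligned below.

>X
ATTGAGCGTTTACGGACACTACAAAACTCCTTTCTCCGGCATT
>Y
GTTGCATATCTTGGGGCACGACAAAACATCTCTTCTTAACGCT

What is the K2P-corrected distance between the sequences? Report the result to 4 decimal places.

1.0509

Of 43 sites, 16 differences are transitions and 5 are transversions, so P = 16/43 ≈ 0.372093 and Q = 5/43 ≈ 0.116279.
Under the Kimura two-parameter model, d = −½ ln(1 − 2P − Q) − ¼ ln(1 − 2Q).
1 − 2P − Q = 0.139535, giving −½ ln(0.139535) = 0.984720.
1 − 2Q = 0.767442, giving −¼ ln(0.767442) = 0.066173.
d = 0.984720 + 0.066173 = 1.050893.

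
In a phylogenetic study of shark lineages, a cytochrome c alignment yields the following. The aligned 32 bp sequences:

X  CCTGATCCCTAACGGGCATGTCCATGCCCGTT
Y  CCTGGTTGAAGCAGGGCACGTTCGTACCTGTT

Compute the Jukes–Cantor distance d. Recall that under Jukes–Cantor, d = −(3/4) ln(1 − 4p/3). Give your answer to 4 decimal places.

The sequences differ at 13 of 32 sites, so p = 13/32 = 0.40625.
d = −(3/4) ln(1 − 4p/3) = −0.75 ln(1 − 0.541667) = −0.75 ln(0.458333)
  = −0.75 × (-0.780159) = 0.585119 substitutions/site.

0.5851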